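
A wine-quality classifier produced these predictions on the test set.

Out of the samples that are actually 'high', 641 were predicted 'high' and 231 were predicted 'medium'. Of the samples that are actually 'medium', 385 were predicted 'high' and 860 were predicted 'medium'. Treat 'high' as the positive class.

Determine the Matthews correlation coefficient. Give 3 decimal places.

0.419

MCC = (TP·TN − FP·FN) / √((TP+FP)(TP+FN)(TN+FP)(TN+FN))
Numerator = 641·860 − 385·231 = 462325
Denominator = √(1026·872·1245·1091) = √1215228504240 = 1102374.0310
MCC = 462325 / 1102374.0310 = 0.419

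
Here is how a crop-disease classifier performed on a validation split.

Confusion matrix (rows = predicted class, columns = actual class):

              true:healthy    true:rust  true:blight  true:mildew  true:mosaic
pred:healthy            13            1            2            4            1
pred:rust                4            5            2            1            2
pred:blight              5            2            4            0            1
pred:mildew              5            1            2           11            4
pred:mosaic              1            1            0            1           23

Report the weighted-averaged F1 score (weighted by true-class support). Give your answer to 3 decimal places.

0.594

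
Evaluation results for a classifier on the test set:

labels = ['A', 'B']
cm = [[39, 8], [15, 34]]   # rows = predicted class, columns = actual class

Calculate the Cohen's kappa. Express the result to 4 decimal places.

0.5221

Observed agreement pₒ = trace/N = 73/96 = 0.76042
Expected agreement pₑ = Σ (rowᵢ·colᵢ)/N² = (54·47 + 42·49)/96² = 0.49870
κ = (pₒ − pₑ)/(1 − pₑ) = (0.76042 − 0.49870)/(1 − 0.49870) = 0.5221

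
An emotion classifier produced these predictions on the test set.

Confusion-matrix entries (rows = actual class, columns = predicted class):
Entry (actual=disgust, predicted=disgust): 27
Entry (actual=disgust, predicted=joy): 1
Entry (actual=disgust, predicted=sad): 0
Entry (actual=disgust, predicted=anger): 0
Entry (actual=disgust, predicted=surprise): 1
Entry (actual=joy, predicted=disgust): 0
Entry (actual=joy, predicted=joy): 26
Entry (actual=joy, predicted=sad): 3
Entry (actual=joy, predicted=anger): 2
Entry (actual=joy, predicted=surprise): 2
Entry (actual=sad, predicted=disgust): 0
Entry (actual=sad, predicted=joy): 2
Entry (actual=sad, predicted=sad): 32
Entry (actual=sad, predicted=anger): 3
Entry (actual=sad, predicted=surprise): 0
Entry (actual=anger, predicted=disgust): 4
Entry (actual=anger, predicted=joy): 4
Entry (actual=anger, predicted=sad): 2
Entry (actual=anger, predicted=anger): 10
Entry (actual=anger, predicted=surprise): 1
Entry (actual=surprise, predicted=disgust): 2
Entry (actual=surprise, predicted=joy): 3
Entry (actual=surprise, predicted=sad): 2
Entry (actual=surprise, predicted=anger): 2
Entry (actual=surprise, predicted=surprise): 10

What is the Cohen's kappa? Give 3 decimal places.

Observed agreement pₒ = trace/N = 105/139 = 0.7554
Expected agreement pₑ = Σ (rowᵢ·colᵢ)/N² = (29·33 + 33·36 + 37·39 + 21·17 + 19·14)/139² = 0.2179
κ = (pₒ − pₑ)/(1 − pₑ) = (0.7554 − 0.2179)/(1 − 0.2179) = 0.687

0.687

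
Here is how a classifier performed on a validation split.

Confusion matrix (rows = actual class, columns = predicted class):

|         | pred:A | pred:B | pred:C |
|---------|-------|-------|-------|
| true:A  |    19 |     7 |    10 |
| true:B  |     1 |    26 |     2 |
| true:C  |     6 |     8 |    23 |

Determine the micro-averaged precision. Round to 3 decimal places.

0.667

Micro-averaging pools counts across classes: ΣTP=68, ΣFP=34, ΣFN=34.
Micro-precision = TP/(TP+FP) on pooled counts = 0.667 (equals overall accuracy in single-label multiclass).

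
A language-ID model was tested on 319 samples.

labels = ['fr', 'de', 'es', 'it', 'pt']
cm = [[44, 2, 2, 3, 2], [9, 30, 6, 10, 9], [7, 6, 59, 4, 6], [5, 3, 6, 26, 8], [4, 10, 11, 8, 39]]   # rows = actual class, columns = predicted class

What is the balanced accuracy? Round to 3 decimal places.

0.620

Balanced accuracy = mean of per-class recall.
  fr: recall = 44/53 = 0.8302
  de: recall = 30/64 = 0.4688
  es: recall = 59/82 = 0.7195
  it: recall = 26/48 = 0.5417
  pt: recall = 39/72 = 0.5417
Mean = (0.8302 + 0.4688 + 0.7195 + 0.5417 + 0.5417) / 5 = 0.620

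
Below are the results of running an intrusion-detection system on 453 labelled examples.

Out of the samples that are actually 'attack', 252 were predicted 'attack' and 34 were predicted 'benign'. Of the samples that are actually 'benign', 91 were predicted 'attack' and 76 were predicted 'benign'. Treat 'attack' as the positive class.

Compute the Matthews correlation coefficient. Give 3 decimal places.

MCC = (TP·TN − FP·FN) / √((TP+FP)(TP+FN)(TN+FP)(TN+FN))
Numerator = 252·76 − 91·34 = 16058
Denominator = √(343·286·167·110) = √1802060260 = 42450.6803
MCC = 16058 / 42450.6803 = 0.378

0.378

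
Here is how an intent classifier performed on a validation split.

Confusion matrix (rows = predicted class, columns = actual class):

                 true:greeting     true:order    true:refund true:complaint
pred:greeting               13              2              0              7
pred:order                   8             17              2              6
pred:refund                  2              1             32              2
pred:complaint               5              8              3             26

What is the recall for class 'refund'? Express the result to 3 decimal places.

0.865

recall = TP/(TP+FN).
refund: TP=32, FN=0+2+3=5 → 32/37 = 0.8649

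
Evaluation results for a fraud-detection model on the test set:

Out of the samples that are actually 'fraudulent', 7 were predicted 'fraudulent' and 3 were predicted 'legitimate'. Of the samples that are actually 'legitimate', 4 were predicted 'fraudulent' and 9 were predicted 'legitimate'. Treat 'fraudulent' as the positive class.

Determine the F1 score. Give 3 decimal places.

0.667

Precision = TP/(TP+FP) = 7/11 = 0.6364
Recall = TP/(TP+FN) = 7/10 = 0.7000
F1 = 2·TP/(2·TP+FP+FN) = 14/21 = 0.667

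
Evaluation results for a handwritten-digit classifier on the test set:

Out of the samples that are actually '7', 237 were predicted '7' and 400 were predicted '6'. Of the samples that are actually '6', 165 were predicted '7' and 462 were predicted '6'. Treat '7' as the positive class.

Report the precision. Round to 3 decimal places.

0.590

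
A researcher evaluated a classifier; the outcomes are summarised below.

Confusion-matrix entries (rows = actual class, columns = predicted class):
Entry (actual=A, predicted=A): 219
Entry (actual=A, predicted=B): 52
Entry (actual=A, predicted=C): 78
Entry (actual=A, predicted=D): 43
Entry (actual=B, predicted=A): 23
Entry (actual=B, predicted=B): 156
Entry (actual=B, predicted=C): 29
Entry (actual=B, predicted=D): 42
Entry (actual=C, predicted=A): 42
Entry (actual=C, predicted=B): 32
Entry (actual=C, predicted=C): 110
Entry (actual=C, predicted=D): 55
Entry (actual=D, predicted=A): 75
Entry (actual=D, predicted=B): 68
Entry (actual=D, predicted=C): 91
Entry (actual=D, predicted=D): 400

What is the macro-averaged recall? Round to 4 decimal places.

0.5685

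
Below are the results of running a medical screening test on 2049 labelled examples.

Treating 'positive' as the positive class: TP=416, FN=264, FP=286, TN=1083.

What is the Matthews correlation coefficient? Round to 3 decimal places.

0.400

MCC = (TP·TN − FP·FN) / √((TP+FP)(TP+FN)(TN+FP)(TN+FN))
Numerator = 416·1083 − 286·264 = 375024
Denominator = √(702·680·1369·1347) = √880272366480 = 938228.3126
MCC = 375024 / 938228.3126 = 0.400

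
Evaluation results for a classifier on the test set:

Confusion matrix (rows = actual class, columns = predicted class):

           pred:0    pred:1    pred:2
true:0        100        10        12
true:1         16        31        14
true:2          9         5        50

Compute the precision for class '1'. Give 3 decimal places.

0.674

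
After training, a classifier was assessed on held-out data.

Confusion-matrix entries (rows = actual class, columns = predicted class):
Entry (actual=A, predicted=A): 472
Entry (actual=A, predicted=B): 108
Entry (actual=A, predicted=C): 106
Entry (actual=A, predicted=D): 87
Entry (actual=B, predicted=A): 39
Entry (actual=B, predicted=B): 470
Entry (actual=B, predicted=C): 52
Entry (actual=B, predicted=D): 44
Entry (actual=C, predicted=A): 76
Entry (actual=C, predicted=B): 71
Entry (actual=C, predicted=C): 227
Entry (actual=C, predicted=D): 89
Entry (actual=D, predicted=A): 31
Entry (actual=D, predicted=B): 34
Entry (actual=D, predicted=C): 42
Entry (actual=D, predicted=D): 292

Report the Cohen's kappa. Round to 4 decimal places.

Observed agreement pₒ = trace/N = 1461/2240 = 0.65223
Expected agreement pₑ = Σ (rowᵢ·colᵢ)/N² = (773·618 + 605·683 + 463·427 + 399·512)/2240² = 0.25768
κ = (pₒ − pₑ)/(1 − pₑ) = (0.65223 − 0.25768)/(1 − 0.25768) = 0.5315

0.5315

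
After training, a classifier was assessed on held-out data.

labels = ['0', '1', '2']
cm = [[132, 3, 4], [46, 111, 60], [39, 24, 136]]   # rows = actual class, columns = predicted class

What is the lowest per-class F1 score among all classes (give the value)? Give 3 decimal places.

Per-class F1 score (2·TP/(2·TP+FP+FN)):
  0: TP=132, FP=46+39=85, FN=3+4=7 → 264/356 = 0.7416
  1: TP=111, FP=3+24=27, FN=46+60=106 → 222/355 = 0.6254
  2: TP=136, FP=4+60=64, FN=39+24=63 → 272/399 = 0.6817
Lowest is class '1' with F1 score = 0.625.

0.625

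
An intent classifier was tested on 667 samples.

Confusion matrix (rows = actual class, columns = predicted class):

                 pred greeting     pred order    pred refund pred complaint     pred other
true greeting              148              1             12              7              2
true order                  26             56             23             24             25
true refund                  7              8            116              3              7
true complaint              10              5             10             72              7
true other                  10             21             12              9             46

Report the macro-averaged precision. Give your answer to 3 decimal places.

Per-class precision (TP/(TP+FP)):
  greeting: TP=148, FP=26+7+10+10=53 → 148/201 = 0.7363
  order: TP=56, FP=1+8+5+21=35 → 56/91 = 0.6154
  refund: TP=116, FP=12+23+10+12=57 → 116/173 = 0.6705
  complaint: TP=72, FP=7+24+3+9=43 → 72/115 = 0.6261
  other: TP=46, FP=2+25+7+7=41 → 46/87 = 0.5287
Macro-precision = mean = (0.7363 + 0.6154 + 0.6705 + 0.6261 + 0.5287) / 5 = 0.635

0.635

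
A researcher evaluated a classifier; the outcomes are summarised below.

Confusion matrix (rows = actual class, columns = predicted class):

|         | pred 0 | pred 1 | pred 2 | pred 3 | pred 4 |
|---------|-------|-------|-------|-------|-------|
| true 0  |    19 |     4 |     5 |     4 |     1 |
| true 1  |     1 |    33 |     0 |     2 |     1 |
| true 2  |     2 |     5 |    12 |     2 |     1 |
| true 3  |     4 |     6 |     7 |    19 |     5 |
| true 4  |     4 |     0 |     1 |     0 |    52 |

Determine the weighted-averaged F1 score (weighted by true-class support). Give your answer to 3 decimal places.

Per-class F1 score (2·TP/(2·TP+FP+FN)):
  0: TP=19, FP=1+2+4+4=11, FN=4+5+4+1=14 → 38/63 = 0.6032
  1: TP=33, FP=4+5+6+0=15, FN=1+0+2+1=4 → 66/85 = 0.7765
  2: TP=12, FP=5+0+7+1=13, FN=2+5+2+1=10 → 24/47 = 0.5106
  3: TP=19, FP=4+2+2+0=8, FN=4+6+7+5=22 → 38/68 = 0.5588
  4: TP=52, FP=1+1+1+5=8, FN=4+0+1+0=5 → 104/117 = 0.8889
Weighted-F1 score = Σ (supportᵢ/N)·F1 scoreᵢ with N=190: (33/190)·0.6032 + (37/190)·0.7765 + (22/190)·0.5106 + (41/190)·0.5588 + (57/190)·0.8889 = 0.702

0.702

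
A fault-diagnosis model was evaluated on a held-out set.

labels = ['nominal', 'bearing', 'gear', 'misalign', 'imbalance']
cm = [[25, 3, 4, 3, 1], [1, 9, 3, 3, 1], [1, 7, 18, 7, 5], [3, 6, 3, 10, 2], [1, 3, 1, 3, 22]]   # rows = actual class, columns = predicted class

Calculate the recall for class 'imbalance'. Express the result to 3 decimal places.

recall = TP/(TP+FN).
imbalance: TP=22, FN=1+3+1+3=8 → 22/30 = 0.7333

0.733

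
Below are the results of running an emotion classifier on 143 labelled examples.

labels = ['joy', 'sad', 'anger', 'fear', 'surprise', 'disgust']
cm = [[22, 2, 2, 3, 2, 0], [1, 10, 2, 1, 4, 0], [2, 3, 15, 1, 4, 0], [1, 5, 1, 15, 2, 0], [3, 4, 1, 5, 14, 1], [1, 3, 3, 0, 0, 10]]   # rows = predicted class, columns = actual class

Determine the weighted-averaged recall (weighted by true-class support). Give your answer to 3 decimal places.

0.601

Per-class recall (TP/(TP+FN)):
  joy: TP=22, FN=1+2+1+3+1=8 → 22/30 = 0.7333
  sad: TP=10, FN=2+3+5+4+3=17 → 10/27 = 0.3704
  anger: TP=15, FN=2+2+1+1+3=9 → 15/24 = 0.6250
  fear: TP=15, FN=3+1+1+5+0=10 → 15/25 = 0.6000
  surprise: TP=14, FN=2+4+4+2+0=12 → 14/26 = 0.5385
  disgust: TP=10, FN=0+0+0+0+1=1 → 10/11 = 0.9091
Weighted-recall = Σ (supportᵢ/N)·recallᵢ with N=143: (30/143)·0.7333 + (27/143)·0.3704 + (24/143)·0.6250 + (25/143)·0.6000 + (26/143)·0.5385 + (11/143)·0.9091 = 0.601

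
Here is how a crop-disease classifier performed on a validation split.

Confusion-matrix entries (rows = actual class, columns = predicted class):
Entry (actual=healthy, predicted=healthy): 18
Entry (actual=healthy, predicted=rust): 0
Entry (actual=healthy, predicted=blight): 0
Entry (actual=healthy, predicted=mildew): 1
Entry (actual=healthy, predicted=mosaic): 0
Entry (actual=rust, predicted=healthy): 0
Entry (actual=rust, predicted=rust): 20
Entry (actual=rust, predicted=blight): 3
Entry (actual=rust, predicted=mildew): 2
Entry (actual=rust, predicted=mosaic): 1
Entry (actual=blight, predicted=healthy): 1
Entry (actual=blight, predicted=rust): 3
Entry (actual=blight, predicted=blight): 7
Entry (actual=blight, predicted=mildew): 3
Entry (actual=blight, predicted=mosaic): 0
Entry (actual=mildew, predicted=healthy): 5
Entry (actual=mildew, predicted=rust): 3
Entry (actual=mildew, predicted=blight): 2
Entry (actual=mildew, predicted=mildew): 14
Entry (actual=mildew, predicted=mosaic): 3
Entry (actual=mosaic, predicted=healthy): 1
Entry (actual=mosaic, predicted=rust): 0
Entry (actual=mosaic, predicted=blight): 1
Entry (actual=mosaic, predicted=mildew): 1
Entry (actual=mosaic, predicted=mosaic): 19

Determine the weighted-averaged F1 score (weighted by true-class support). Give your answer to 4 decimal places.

0.7142

Per-class F1 score (2·TP/(2·TP+FP+FN)):
  healthy: TP=18, FP=0+1+5+1=7, FN=0+0+1+0=1 → 36/44 = 0.81818
  rust: TP=20, FP=0+3+3+0=6, FN=0+3+2+1=6 → 40/52 = 0.76923
  blight: TP=7, FP=0+3+2+1=6, FN=1+3+3+0=7 → 14/27 = 0.51852
  mildew: TP=14, FP=1+2+3+1=7, FN=5+3+2+3=13 → 28/48 = 0.58333
  mosaic: TP=19, FP=0+1+0+3=4, FN=1+0+1+1=3 → 38/45 = 0.84444
Weighted-F1 score = Σ (supportᵢ/N)·F1 scoreᵢ with N=108: (19/108)·0.81818 + (26/108)·0.76923 + (14/108)·0.51852 + (27/108)·0.58333 + (22/108)·0.84444 = 0.7142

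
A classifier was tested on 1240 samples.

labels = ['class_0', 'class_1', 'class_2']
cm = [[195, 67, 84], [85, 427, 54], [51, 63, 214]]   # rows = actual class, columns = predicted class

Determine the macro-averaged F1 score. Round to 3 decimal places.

Per-class F1 score (2·TP/(2·TP+FP+FN)):
  class_0: TP=195, FP=85+51=136, FN=67+84=151 → 390/677 = 0.5761
  class_1: TP=427, FP=67+63=130, FN=85+54=139 → 854/1123 = 0.7605
  class_2: TP=214, FP=84+54=138, FN=51+63=114 → 428/680 = 0.6294
Macro-F1 score = mean = (0.5761 + 0.7605 + 0.6294) / 3 = 0.655

0.655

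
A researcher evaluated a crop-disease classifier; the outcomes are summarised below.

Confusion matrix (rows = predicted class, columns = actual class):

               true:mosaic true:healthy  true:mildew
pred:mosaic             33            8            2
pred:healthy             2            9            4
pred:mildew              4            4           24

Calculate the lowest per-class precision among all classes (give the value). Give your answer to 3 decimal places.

Per-class precision (TP/(TP+FP)):
  mosaic: TP=33, FP=8+2=10 → 33/43 = 0.7674
  healthy: TP=9, FP=2+4=6 → 9/15 = 0.6000
  mildew: TP=24, FP=4+4=8 → 24/32 = 0.7500
Lowest is class 'healthy' with precision = 0.600.

0.600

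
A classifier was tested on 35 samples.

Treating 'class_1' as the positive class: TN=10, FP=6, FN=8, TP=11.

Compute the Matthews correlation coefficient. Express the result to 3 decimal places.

0.203

MCC = (TP·TN − FP·FN) / √((TP+FP)(TP+FN)(TN+FP)(TN+FN))
Numerator = 11·10 − 6·8 = 62
Denominator = √(17·19·16·18) = √93024 = 304.9984
MCC = 62 / 304.9984 = 0.203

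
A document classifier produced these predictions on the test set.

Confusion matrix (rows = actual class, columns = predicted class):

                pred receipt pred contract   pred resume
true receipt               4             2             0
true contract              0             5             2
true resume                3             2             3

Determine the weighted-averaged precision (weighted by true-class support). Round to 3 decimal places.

0.577

Per-class precision (TP/(TP+FP)):
  receipt: TP=4, FP=0+3=3 → 4/7 = 0.5714
  contract: TP=5, FP=2+2=4 → 5/9 = 0.5556
  resume: TP=3, FP=0+2=2 → 3/5 = 0.6000
Weighted-precision = Σ (supportᵢ/N)·precisionᵢ with N=21: (6/21)·0.5714 + (7/21)·0.5556 + (8/21)·0.6000 = 0.577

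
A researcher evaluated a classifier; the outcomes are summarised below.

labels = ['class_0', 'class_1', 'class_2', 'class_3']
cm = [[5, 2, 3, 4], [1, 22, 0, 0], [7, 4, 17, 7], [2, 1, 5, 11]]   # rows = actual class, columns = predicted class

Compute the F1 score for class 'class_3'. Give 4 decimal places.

Take TP from the diagonal, FP from the rest of the 'class_3' prediction marginal, FN from the rest of the 'class_3' actual marginal.
F1 score = 2·TP/(2·TP+FP+FN).
class_3: TP=11, FP=4+0+7=11, FN=2+1+5=8 → 22/41 = 0.53659

0.5366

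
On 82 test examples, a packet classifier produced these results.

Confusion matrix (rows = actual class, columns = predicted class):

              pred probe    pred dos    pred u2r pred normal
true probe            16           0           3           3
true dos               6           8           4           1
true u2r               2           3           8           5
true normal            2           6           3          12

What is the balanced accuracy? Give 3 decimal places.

Balanced accuracy = mean of per-class recall.
  probe: recall = 16/22 = 0.7273
  dos: recall = 8/19 = 0.4211
  u2r: recall = 8/18 = 0.4444
  normal: recall = 12/23 = 0.5217
Mean = (0.7273 + 0.4211 + 0.4444 + 0.5217) / 4 = 0.529

0.529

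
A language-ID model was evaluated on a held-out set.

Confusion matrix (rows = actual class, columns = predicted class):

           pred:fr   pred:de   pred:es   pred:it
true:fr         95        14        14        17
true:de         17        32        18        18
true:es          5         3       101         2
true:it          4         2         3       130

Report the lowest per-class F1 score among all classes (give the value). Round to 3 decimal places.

0.471

Per-class F1 score (2·TP/(2·TP+FP+FN)):
  fr: TP=95, FP=17+5+4=26, FN=14+14+17=45 → 190/261 = 0.7280
  de: TP=32, FP=14+3+2=19, FN=17+18+18=53 → 64/136 = 0.4706
  es: TP=101, FP=14+18+3=35, FN=5+3+2=10 → 202/247 = 0.8178
  it: TP=130, FP=17+18+2=37, FN=4+2+3=9 → 260/306 = 0.8497
Lowest is class 'de' with F1 score = 0.471.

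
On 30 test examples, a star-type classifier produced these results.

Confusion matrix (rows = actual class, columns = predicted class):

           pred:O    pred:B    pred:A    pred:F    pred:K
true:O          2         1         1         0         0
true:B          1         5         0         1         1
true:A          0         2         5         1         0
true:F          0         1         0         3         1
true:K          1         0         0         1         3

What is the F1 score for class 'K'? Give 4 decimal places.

0.6000

Take TP from the diagonal, FP from the rest of the 'K' prediction marginal, FN from the rest of the 'K' actual marginal.
F1 score = 2·TP/(2·TP+FP+FN).
K: TP=3, FP=0+1+0+1=2, FN=1+0+0+1=2 → 6/10 = 0.60000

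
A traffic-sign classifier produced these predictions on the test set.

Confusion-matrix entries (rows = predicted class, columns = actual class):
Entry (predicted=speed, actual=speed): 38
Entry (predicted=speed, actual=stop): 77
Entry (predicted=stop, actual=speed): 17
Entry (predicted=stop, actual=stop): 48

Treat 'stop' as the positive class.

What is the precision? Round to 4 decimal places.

Precision = TP/(TP+FP) = 48/(48+17) = 48/65 = 0.7385

0.7385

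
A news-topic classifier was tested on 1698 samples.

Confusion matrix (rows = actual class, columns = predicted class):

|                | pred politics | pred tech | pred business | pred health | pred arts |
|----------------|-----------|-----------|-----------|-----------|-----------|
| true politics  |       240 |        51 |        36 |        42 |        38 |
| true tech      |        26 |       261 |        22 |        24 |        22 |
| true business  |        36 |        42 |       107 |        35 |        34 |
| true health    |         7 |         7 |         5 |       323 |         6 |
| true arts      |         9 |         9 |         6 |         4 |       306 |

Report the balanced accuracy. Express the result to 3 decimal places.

0.718

Balanced accuracy = mean of per-class recall.
  politics: recall = 240/407 = 0.5897
  tech: recall = 261/355 = 0.7352
  business: recall = 107/254 = 0.4213
  health: recall = 323/348 = 0.9282
  arts: recall = 306/334 = 0.9162
Mean = (0.5897 + 0.7352 + 0.4213 + 0.9282 + 0.9162) / 5 = 0.718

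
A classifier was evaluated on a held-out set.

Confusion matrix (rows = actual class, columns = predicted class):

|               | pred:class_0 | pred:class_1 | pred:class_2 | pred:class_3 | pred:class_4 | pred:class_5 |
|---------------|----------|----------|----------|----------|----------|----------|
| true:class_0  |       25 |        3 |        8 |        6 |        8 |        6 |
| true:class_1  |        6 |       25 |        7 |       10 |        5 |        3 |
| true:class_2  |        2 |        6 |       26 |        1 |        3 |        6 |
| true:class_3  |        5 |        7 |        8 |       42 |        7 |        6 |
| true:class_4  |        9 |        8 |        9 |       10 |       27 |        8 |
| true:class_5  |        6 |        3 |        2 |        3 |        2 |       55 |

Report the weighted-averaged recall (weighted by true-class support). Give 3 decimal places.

Per-class recall (TP/(TP+FN)):
  class_0: TP=25, FN=3+8+6+8+6=31 → 25/56 = 0.4464
  class_1: TP=25, FN=6+7+10+5+3=31 → 25/56 = 0.4464
  class_2: TP=26, FN=2+6+1+3+6=18 → 26/44 = 0.5909
  class_3: TP=42, FN=5+7+8+7+6=33 → 42/75 = 0.5600
  class_4: TP=27, FN=9+8+9+10+8=44 → 27/71 = 0.3803
  class_5: TP=55, FN=6+3+2+3+2=16 → 55/71 = 0.7746
Weighted-recall = Σ (supportᵢ/N)·recallᵢ with N=373: (56/373)·0.4464 + (56/373)·0.4464 + (44/373)·0.5909 + (75/373)·0.5600 + (71/373)·0.3803 + (71/373)·0.7746 = 0.536

0.536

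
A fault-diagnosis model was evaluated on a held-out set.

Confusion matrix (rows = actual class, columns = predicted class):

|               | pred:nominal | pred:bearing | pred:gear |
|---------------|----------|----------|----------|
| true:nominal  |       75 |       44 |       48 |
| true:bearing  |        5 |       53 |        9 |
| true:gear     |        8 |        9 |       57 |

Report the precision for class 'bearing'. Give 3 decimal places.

Treat 'bearing' as positive and all other classes as negative.
precision = TP/(TP+FP).
bearing: TP=53, FP=44+9=53 → 53/106 = 0.5000

0.500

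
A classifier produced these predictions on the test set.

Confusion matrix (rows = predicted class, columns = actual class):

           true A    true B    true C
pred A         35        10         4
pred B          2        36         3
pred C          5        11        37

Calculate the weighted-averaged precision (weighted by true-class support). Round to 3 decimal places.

0.775

Per-class precision (TP/(TP+FP)):
  A: TP=35, FP=10+4=14 → 35/49 = 0.7143
  B: TP=36, FP=2+3=5 → 36/41 = 0.8780
  C: TP=37, FP=5+11=16 → 37/53 = 0.6981
Weighted-precision = Σ (supportᵢ/N)·precisionᵢ with N=143: (42/143)·0.7143 + (57/143)·0.8780 + (44/143)·0.6981 = 0.775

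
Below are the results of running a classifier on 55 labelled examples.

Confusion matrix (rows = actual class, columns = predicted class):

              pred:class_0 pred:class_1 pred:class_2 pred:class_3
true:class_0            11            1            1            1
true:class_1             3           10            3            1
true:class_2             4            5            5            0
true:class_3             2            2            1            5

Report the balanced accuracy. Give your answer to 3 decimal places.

0.558

Balanced accuracy = mean of per-class recall.
  class_0: recall = 11/14 = 0.7857
  class_1: recall = 10/17 = 0.5882
  class_2: recall = 5/14 = 0.3571
  class_3: recall = 5/10 = 0.5000
Mean = (0.7857 + 0.5882 + 0.3571 + 0.5000) / 4 = 0.558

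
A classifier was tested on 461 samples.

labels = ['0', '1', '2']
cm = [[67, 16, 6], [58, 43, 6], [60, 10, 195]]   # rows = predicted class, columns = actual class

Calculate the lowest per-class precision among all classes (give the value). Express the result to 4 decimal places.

Per-class precision (TP/(TP+FP)):
  0: TP=67, FP=16+6=22 → 67/89 = 0.75281
  1: TP=43, FP=58+6=64 → 43/107 = 0.40187
  2: TP=195, FP=60+10=70 → 195/265 = 0.73585
Lowest is class '1' with precision = 0.4019.

0.4019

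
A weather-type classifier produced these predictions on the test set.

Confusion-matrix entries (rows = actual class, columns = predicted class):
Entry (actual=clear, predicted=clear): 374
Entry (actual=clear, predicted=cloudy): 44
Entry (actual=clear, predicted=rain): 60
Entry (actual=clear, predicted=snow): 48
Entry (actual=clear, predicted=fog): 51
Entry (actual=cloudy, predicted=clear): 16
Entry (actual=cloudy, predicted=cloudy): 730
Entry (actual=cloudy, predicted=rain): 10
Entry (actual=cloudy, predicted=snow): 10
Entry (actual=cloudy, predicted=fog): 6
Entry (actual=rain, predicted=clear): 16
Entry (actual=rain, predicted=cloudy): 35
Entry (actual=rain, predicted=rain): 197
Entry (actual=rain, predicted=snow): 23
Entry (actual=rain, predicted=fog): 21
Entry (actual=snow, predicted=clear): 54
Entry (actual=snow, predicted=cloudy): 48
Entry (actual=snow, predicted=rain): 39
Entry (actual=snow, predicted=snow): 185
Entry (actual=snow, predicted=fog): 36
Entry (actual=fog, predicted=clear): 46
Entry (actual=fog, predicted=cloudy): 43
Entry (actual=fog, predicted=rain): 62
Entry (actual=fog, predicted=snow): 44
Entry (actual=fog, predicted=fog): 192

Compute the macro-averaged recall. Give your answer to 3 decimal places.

Per-class recall (TP/(TP+FN)):
  clear: TP=374, FN=44+60+48+51=203 → 374/577 = 0.6482
  cloudy: TP=730, FN=16+10+10+6=42 → 730/772 = 0.9456
  rain: TP=197, FN=16+35+23+21=95 → 197/292 = 0.6747
  snow: TP=185, FN=54+48+39+36=177 → 185/362 = 0.5110
  fog: TP=192, FN=46+43+62+44=195 → 192/387 = 0.4961
Macro-recall = mean = (0.6482 + 0.9456 + 0.6747 + 0.5110 + 0.4961) / 5 = 0.655

0.655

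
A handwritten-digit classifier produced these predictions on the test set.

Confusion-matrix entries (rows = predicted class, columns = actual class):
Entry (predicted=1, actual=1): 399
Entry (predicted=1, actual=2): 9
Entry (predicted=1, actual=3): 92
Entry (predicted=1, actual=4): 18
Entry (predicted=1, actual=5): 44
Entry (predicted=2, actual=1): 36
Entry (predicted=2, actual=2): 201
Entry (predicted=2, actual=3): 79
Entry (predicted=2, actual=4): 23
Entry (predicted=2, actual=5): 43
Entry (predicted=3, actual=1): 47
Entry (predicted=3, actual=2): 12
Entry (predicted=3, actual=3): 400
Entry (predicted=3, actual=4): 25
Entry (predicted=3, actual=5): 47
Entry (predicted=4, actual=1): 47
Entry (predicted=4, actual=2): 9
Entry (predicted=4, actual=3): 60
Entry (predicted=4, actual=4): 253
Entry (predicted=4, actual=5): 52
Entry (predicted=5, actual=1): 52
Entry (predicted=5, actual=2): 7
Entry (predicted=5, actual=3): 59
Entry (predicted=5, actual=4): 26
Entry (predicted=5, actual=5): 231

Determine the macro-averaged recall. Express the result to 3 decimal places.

0.680

Per-class recall (TP/(TP+FN)):
  1: TP=399, FN=36+47+47+52=182 → 399/581 = 0.6867
  2: TP=201, FN=9+12+9+7=37 → 201/238 = 0.8445
  3: TP=400, FN=92+79+60+59=290 → 400/690 = 0.5797
  4: TP=253, FN=18+23+25+26=92 → 253/345 = 0.7333
  5: TP=231, FN=44+43+47+52=186 → 231/417 = 0.5540
Macro-recall = mean = (0.6867 + 0.8445 + 0.5797 + 0.7333 + 0.5540) / 5 = 0.680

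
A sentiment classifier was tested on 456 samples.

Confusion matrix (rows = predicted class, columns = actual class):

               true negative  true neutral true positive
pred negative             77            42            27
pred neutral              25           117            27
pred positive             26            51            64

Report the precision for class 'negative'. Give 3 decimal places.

0.527

Take TP from the diagonal, FP from the rest of the 'negative' prediction marginal, FN from the rest of the 'negative' actual marginal.
precision = TP/(TP+FP).
negative: TP=77, FP=42+27=69 → 77/146 = 0.5274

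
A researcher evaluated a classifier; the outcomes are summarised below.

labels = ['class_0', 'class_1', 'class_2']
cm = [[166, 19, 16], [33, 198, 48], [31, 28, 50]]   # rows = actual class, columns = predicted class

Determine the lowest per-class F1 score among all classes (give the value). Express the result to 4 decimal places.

0.4484

Per-class F1 score (2·TP/(2·TP+FP+FN)):
  class_0: TP=166, FP=33+31=64, FN=19+16=35 → 332/431 = 0.77030
  class_1: TP=198, FP=19+28=47, FN=33+48=81 → 396/524 = 0.75573
  class_2: TP=50, FP=16+48=64, FN=31+28=59 → 100/223 = 0.44843
Lowest is class 'class_2' with F1 score = 0.4484.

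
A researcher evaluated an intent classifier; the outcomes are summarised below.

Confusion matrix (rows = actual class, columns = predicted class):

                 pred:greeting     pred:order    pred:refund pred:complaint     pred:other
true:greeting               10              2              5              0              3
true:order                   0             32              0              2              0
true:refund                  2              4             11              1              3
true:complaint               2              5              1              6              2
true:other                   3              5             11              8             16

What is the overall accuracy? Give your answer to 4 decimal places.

0.5597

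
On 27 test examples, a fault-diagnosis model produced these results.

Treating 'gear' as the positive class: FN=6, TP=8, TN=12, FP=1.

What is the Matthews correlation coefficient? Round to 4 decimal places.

MCC = (TP·TN − FP·FN) / √((TP+FP)(TP+FN)(TN+FP)(TN+FN))
Numerator = 8·12 − 1·6 = 90
Denominator = √(9·14·13·18) = √29484 = 171.7091
MCC = 90 / 171.7091 = 0.5241

0.5241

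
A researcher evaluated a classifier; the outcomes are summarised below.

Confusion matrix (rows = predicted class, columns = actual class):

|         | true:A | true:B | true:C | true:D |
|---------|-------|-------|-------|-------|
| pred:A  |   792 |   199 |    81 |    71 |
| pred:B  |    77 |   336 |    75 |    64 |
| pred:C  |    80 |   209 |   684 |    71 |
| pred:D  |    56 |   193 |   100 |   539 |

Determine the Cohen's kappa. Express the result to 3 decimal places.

0.530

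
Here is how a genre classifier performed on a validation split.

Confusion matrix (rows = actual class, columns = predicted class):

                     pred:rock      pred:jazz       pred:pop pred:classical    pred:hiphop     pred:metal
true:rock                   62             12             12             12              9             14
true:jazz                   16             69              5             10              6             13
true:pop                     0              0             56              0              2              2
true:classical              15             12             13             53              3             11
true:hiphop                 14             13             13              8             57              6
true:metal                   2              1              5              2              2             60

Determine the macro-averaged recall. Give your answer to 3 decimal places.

Per-class recall (TP/(TP+FN)):
  rock: TP=62, FN=12+12+12+9+14=59 → 62/121 = 0.5124
  jazz: TP=69, FN=16+5+10+6+13=50 → 69/119 = 0.5798
  pop: TP=56, FN=0+0+0+2+2=4 → 56/60 = 0.9333
  classical: TP=53, FN=15+12+13+3+11=54 → 53/107 = 0.4953
  hiphop: TP=57, FN=14+13+13+8+6=54 → 57/111 = 0.5135
  metal: TP=60, FN=2+1+5+2+2=12 → 60/72 = 0.8333
Macro-recall = mean = (0.5124 + 0.5798 + 0.9333 + 0.4953 + 0.5135 + 0.8333) / 6 = 0.645

0.645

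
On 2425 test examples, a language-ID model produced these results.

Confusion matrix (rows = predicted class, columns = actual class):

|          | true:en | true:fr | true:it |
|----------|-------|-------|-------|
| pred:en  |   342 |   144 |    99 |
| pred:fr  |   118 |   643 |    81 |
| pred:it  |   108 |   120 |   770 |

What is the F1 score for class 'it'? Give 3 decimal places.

0.791

F1 score = 2·TP/(2·TP+FP+FN).
it: TP=770, FP=108+120=228, FN=99+81=180 → 1540/1948 = 0.7906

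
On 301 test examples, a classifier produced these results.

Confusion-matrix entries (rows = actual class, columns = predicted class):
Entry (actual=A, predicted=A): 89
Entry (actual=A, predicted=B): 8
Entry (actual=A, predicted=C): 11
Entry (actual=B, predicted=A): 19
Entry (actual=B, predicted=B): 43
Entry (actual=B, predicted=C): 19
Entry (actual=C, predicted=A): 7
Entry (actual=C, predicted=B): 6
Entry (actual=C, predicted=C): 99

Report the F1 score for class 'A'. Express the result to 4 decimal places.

0.7982

Treat 'A' as positive and all other classes as negative.
F1 score = 2·TP/(2·TP+FP+FN).
A: TP=89, FP=19+7=26, FN=8+11=19 → 178/223 = 0.79821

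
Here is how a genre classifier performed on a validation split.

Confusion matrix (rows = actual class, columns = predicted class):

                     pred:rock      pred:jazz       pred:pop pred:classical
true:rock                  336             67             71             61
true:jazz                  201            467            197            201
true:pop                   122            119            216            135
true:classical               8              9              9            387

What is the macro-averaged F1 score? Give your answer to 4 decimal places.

0.5361

Per-class F1 score (2·TP/(2·TP+FP+FN)):
  rock: TP=336, FP=201+122+8=331, FN=67+71+61=199 → 672/1202 = 0.55907
  jazz: TP=467, FP=67+119+9=195, FN=201+197+201=599 → 934/1728 = 0.54051
  pop: TP=216, FP=71+197+9=277, FN=122+119+135=376 → 432/1085 = 0.39816
  classical: TP=387, FP=61+201+135=397, FN=8+9+9=26 → 774/1197 = 0.64662
Macro-F1 score = mean = (0.55907 + 0.54051 + 0.39816 + 0.64662) / 4 = 0.5361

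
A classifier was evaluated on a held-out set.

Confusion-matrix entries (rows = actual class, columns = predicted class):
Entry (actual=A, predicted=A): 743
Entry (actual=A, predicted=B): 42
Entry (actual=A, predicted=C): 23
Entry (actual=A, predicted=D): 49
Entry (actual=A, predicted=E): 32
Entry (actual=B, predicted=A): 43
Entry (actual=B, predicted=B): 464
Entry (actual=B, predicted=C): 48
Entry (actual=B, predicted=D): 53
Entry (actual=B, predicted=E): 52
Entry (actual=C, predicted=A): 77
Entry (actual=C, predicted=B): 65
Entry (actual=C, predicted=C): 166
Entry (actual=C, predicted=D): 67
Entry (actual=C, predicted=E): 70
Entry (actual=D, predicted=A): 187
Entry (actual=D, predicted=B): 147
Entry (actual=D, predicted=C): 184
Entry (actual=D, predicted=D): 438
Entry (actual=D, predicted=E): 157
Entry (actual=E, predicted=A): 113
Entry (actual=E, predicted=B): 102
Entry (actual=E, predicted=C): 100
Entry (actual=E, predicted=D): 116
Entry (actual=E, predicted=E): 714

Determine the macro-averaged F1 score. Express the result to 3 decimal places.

0.566

Per-class F1 score (2·TP/(2·TP+FP+FN)):
  A: TP=743, FP=43+77+187+113=420, FN=42+23+49+32=146 → 1486/2052 = 0.7242
  B: TP=464, FP=42+65+147+102=356, FN=43+48+53+52=196 → 928/1480 = 0.6270
  C: TP=166, FP=23+48+184+100=355, FN=77+65+67+70=279 → 332/966 = 0.3437
  D: TP=438, FP=49+53+67+116=285, FN=187+147+184+157=675 → 876/1836 = 0.4771
  E: TP=714, FP=32+52+70+157=311, FN=113+102+100+116=431 → 1428/2170 = 0.6581
Macro-F1 score = mean = (0.7242 + 0.6270 + 0.3437 + 0.4771 + 0.6581) / 5 = 0.566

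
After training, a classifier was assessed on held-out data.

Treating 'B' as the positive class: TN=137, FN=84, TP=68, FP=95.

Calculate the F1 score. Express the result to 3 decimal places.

0.432

Precision = TP/(TP+FP) = 68/163 = 0.4172
Recall = TP/(TP+FN) = 68/152 = 0.4474
F1 = 2·TP/(2·TP+FP+FN) = 136/315 = 0.432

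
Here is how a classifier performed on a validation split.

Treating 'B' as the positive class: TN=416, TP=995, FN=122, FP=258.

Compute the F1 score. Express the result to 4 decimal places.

Precision = TP/(TP+FP) = 995/1253 = 0.7941
Recall = TP/(TP+FN) = 995/1117 = 0.8908
F1 = 2·TP/(2·TP+FP+FN) = 1990/2370 = 0.8397

0.8397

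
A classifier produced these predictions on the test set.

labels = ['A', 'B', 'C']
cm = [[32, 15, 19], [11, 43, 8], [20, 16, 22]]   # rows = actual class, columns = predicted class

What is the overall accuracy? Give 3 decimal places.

Accuracy = trace / total = (32+43+22=97) / 186 = 97/186 = 0.522

0.522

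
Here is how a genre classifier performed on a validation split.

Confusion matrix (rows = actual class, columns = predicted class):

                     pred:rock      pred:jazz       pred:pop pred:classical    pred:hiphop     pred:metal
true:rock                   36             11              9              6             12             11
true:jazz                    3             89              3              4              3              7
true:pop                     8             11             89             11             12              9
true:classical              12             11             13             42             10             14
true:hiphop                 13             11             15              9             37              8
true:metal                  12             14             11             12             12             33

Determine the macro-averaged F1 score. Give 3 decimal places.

0.500

Per-class F1 score (2·TP/(2·TP+FP+FN)):
  rock: TP=36, FP=3+8+12+13+12=48, FN=11+9+6+12+11=49 → 72/169 = 0.4260
  jazz: TP=89, FP=11+11+11+11+14=58, FN=3+3+4+3+7=20 → 178/256 = 0.6953
  pop: TP=89, FP=9+3+13+15+11=51, FN=8+11+11+12+9=51 → 178/280 = 0.6357
  classical: TP=42, FP=6+4+11+9+12=42, FN=12+11+13+10+14=60 → 84/186 = 0.4516
  hiphop: TP=37, FP=12+3+12+10+12=49, FN=13+11+15+9+8=56 → 74/179 = 0.4134
  metal: TP=33, FP=11+7+9+14+8=49, FN=12+14+11+12+12=61 → 66/176 = 0.3750
Macro-F1 score = mean = (0.4260 + 0.6953 + 0.6357 + 0.4516 + 0.4134 + 0.3750) / 6 = 0.500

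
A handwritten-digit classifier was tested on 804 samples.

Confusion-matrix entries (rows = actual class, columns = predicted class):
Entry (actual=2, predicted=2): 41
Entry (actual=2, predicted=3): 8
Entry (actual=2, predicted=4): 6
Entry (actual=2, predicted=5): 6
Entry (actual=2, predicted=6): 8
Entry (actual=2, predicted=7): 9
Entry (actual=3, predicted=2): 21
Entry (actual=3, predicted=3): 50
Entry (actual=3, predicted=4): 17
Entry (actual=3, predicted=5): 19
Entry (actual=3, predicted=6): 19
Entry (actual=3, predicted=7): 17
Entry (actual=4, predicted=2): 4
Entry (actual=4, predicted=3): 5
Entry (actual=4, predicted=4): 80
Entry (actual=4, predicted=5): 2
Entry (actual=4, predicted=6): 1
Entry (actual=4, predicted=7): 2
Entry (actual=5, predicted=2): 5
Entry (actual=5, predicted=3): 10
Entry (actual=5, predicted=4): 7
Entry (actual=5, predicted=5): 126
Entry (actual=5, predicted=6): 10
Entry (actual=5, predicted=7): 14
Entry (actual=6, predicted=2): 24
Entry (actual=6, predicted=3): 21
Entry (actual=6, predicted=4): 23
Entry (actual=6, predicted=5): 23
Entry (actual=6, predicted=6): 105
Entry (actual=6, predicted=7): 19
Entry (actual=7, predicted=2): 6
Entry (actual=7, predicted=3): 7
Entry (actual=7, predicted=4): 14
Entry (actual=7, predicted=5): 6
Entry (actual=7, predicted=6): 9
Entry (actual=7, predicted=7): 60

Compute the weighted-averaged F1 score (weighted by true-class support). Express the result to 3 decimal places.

Per-class F1 score (2·TP/(2·TP+FP+FN)):
  2: TP=41, FP=21+4+5+24+6=60, FN=8+6+6+8+9=37 → 82/179 = 0.4581
  3: TP=50, FP=8+5+10+21+7=51, FN=21+17+19+19+17=93 → 100/244 = 0.4098
  4: TP=80, FP=6+17+7+23+14=67, FN=4+5+2+1+2=14 → 160/241 = 0.6639
  5: TP=126, FP=6+19+2+23+6=56, FN=5+10+7+10+14=46 → 252/354 = 0.7119
  6: TP=105, FP=8+19+1+10+9=47, FN=24+21+23+23+19=110 → 210/367 = 0.5722
  7: TP=60, FP=9+17+2+14+19=61, FN=6+7+14+6+9=42 → 120/223 = 0.5381
Weighted-F1 score = Σ (supportᵢ/N)·F1 scoreᵢ with N=804: (78/804)·0.4581 + (143/804)·0.4098 + (94/804)·0.6639 + (172/804)·0.7119 + (215/804)·0.5722 + (102/804)·0.5381 = 0.569

0.569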